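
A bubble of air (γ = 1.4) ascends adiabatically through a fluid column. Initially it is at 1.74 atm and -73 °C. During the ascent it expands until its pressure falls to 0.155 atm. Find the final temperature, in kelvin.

T₂ ≈ 100 K

Along an adiabat T P^((1−γ)/γ) is constant, so T₂ = T₁ (P₂/P₁)^((γ−1)/γ).
T₁ = -73 °C = 200.1 K.
T₂ = 200.1 × (0.155/1.74)^(0.286) = 100.3 K.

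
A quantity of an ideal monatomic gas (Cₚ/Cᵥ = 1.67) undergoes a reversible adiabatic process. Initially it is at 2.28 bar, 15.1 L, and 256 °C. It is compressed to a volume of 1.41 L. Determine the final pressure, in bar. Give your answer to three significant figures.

P₂ ≈ 120 bar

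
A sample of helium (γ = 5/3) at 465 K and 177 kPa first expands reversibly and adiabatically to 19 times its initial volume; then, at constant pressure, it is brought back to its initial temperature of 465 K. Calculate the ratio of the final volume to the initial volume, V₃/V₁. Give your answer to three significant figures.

V₃/V₁ ≈ 135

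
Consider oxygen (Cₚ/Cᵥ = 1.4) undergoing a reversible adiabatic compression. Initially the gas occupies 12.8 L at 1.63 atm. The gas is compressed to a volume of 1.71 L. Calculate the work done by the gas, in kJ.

P₂ = P₁(V₁/V₂)^γ = 1.63×(12.8/1.71)^(1.4) = 27.3 atm.
For a reversible adiabat, W_by_gas = (P₁V₁ − P₂V₂)/(γ−1).
W_by = (165200×0.0128 − 2.766×10^6×0.00171) / (0.4) = -6538 J.

W ≈ -6.54 kJ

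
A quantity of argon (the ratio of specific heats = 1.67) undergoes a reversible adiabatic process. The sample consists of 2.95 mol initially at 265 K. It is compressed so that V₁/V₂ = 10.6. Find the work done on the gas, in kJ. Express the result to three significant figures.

For a reversible adiabat TV^(γ−1) is constant, so T₂ = T₁ (V₁/V₂)^(γ−1).
T₂ = 265 × 10.6^(0.67) = 1289 K.
Q = 0, so ΔU = W_on_gas = nCᵥΔT with Cᵥ = R/(γ−1) = 12.41 J/(mol·K).
ΔU = 2.95 × 12.41 × (1289 − 265) = 37480 J.

W ≈ 37.5 kJ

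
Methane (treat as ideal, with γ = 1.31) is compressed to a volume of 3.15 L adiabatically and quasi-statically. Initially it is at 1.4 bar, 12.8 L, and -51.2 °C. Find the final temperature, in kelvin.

T₂ ≈ 343 K

Adiabatic: T₁V₁^(γ−1) = T₂V₂^(γ−1) ⇒ T₂ = T₁ (V₁/V₂)^(γ−1).
T₁ = -51.2 °C = 221.9 K.
T₂ = 221.9 × (12.8/3.15)^(0.31) = 342.8 K.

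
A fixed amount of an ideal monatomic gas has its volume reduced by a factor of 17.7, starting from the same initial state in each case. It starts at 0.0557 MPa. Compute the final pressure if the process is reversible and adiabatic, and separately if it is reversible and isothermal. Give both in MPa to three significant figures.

adiabatic: 6.70 MPa; isothermal: 0.986 MPa

For a monatomic ideal gas γ = 5/3.
Isothermal: P₂ = P₁(V₁/V₂) = 0.0557×17.7 = 0.9859 MPa.
Adiabatic: P₂ = P₁(V₁/V₂)^γ = 0.0557×17.7^(5/3) = 6.696 MPa.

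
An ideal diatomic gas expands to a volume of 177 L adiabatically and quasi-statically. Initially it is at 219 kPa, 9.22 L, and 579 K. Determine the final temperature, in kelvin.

T₂ ≈ 178 K

For a reversible adiabat TV^(γ−1) is constant, so T₂ = T₁ (V₁/V₂)^(γ−1).
γ = 7/5 for a diatomic ideal gas.
T₂ = 579 × (9.22/177)^(2/5) = 177.6 K.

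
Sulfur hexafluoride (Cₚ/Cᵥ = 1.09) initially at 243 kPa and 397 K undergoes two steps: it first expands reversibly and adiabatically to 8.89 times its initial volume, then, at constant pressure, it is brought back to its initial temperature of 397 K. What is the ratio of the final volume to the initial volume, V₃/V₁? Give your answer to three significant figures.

V₃/V₁ ≈ 10.8

Adiabatic step: V₂/V₁ = 8.89; T₂ = T₁·(1/8.89)^(0.09) = 326.1 K.
Isobaric step: V₃/V₂ = T₃/T₂ = 397/326.1.
V₃/V₁ = (V₂/V₁)(V₃/V₂) = 8.89 × (397/326.1) = 10.82.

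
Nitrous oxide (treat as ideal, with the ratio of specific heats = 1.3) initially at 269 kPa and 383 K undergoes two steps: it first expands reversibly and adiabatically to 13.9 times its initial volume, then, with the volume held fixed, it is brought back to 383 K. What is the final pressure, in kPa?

P₃ ≈ 19.4 kPa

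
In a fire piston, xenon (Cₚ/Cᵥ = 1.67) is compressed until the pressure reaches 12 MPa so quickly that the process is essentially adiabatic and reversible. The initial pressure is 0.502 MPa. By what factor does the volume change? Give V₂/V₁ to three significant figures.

From PV^γ = const, V₂/V₁ = (P₁/P₂)^(1/γ).
V₂/V₁ = (0.502/12)^(0.599) = 0.1495.

V₂/V₁ ≈ 0.149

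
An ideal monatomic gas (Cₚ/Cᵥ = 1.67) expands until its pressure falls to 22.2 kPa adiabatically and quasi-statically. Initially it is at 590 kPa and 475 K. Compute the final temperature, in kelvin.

T₂ ≈ 127 K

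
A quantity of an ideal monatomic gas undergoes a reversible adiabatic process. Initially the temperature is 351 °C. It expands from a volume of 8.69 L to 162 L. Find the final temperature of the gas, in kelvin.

T₂ ≈ 88.8 K

Adiabatic: T₁V₁^(γ−1) = T₂V₂^(γ−1) ⇒ T₂ = T₁ (V₁/V₂)^(γ−1).
For a monatomic ideal gas γ = 5/3, so γ−1 = 2/3.
T₁ = 351 °C = 624.1 K.
T₂ = 624.1 × (8.69/162)^(2/3) = 88.78 K.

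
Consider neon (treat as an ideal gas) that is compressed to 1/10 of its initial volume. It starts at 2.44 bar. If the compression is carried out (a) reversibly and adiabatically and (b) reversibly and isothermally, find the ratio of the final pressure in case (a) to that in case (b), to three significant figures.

For a monatomic ideal gas γ = 5/3.
Isothermal: P_b = P₁(V₁/V₂) = 2.44×10.
Adiabatic: P_a = P₁(V₁/V₂)^γ = 2.44×10^(5/3).
P_a/P_b = (V₁/V₂)^(γ−1) = 10^(2/3) = 4.642.

P_adiabatic / P_isothermal ≈ 4.64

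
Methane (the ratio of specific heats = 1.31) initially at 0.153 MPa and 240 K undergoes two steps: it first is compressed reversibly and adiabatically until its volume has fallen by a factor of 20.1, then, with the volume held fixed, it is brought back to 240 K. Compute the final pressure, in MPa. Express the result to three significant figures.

Adiabatic step (PV^γ = const): P₂ = 0.153×20.1^(1.31) = 7.796 MPa; T₂ = 240×20.1^(0.31) = 608.4 K.
Isochoric: P₃ = P₂(T₃/T₂) = 7.796 × (240/608.4) = 3.075 MPa.

P₃ ≈ 3.08 MPa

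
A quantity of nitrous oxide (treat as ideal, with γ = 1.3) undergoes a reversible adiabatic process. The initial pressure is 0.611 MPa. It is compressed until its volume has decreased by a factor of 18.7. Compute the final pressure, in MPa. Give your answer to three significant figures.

Since PV^γ is constant along a reversible adiabat, P₂ = P₁ (V₁/V₂)^γ.
P₂ = 0.611 × 18.7^(1.3) = 27.51 MPa.

P₂ ≈ 27.5 MPa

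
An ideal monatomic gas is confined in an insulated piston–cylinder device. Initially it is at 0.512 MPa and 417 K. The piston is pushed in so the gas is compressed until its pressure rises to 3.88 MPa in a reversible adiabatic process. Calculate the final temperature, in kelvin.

Adiabatic: T₂/T₁ = (P₂/P₁)^((γ−1)/γ).
For a monatomic ideal gas γ = 5/3, so (γ−1)/γ = 2/5.
T₂ = 417 × (3.88/0.512)^(2/5) = 937.5 K.

T₂ ≈ 937 K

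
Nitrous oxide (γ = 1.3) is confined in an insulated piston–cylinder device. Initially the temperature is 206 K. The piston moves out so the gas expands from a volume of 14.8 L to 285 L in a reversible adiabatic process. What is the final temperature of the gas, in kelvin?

T₂ ≈ 84.8 K

For a reversible adiabat TV^(γ−1) is constant, so T₂ = T₁ (V₁/V₂)^(γ−1).
T₂ = 206 × (14.8/285)^(0.3) = 84.82 K.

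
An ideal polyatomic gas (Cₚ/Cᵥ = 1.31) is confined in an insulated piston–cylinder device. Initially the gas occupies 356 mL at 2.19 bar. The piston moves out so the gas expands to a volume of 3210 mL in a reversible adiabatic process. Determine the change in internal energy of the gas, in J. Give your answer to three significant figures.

P₂ = P₁(V₁/V₂)^γ = 2.19×(356/3210)^(1.31) = 0.1228 bar.
For a reversible adiabat, W_by_gas = (P₁V₁ − P₂V₂)/(γ−1).
W_by = (219000×0.000356 − 12280×0.00321) / (0.31) = 124.3 J.
Q = 0 ⇒ ΔU = −W_by = -124.3 J.

ΔU ≈ -124 J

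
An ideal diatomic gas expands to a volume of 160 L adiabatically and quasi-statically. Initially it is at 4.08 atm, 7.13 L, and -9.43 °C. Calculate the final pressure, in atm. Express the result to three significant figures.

P₂ ≈ 0.0524 atm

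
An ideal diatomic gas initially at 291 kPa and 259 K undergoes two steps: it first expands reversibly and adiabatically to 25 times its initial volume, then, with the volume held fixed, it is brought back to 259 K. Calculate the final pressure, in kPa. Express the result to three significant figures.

P₃ ≈ 11.6 kPa

For a diatomic ideal gas γ = 7/5.
Adiabatic step (PV^γ = const): P₂ = 291×(1/25)^(7/5) = 3.212 kPa; T₂ = 259×(1/25)^(2/5) = 71.47 K.
Isochoric: P₃ = P₂(T₃/T₂) = 3.212 × (259/71.47) = 11.64 kPa.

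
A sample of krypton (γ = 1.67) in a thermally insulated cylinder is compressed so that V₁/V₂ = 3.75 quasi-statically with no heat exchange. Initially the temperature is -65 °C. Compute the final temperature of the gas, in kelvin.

T₂ ≈ 505 K

For a reversible adiabat TV^(γ−1) is constant, so T₂ = T₁ (V₁/V₂)^(γ−1).
T₁ = -65 °C = 208.1 K.
T₂ = 208.1 × 3.75^(0.67) = 504.6 K.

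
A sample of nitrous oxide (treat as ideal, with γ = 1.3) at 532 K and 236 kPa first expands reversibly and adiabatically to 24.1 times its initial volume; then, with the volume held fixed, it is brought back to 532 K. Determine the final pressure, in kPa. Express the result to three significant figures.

P₃ ≈ 9.79 kPa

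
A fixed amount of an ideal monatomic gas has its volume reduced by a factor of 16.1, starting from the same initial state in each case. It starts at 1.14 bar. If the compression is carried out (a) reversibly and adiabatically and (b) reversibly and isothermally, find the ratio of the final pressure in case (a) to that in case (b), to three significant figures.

For a monatomic ideal gas γ = 5/3.
Isothermal: P_b = P₁(V₁/V₂) = 1.14×16.1.
Adiabatic: P_a = P₁(V₁/V₂)^γ = 1.14×16.1^(5/3).
P_a/P_b = (V₁/V₂)^(γ−1) = 16.1^(2/3) = 6.376.

P_adiabatic / P_isothermal ≈ 6.38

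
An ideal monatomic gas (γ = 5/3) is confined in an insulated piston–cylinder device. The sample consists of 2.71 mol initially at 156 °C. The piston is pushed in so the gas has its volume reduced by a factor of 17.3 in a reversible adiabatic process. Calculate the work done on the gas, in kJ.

Adiabatic: T₁V₁^(γ−1) = T₂V₂^(γ−1) ⇒ T₂ = T₁ (V₁/V₂)^(γ−1).
T₁ = 156 °C = 429.1 K.
T₂ = 429.1 × 17.3^(2/3) = 2871 K.
Q = 0, so ΔU = W_on_gas = nCᵥΔT with Cᵥ = R/(γ−1) = 12.47 J/(mol·K).
ΔU = 2.71 × 12.47 × (2871 − 429.1) = 82510 J.

W ≈ 82.5 kJ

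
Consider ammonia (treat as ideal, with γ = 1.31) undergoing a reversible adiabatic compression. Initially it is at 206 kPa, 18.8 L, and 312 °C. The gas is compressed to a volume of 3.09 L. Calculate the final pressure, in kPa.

P₂ ≈ 2190 kPa

Since PV^γ is constant along a reversible adiabat, P₂ = P₁ (V₁/V₂)^γ.
P₂ = 206 × (18.8/3.09)^(1.31) = 2194 kPa.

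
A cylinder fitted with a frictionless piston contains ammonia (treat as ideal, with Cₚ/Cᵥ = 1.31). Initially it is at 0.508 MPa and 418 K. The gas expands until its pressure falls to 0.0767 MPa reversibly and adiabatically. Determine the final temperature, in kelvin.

Adiabatic: T₂/T₁ = (P₂/P₁)^((γ−1)/γ).
T₂ = 418 × (0.0767/0.508)^(0.237) = 267.2 K.

T₂ ≈ 267 K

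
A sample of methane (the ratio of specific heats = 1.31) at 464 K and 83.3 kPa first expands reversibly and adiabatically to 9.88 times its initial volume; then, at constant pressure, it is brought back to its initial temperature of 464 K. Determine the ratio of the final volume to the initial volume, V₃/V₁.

Adiabatic step: V₂/V₁ = 9.88; T₂ = T₁·(1/9.88)^(0.31) = 228.1 K.
Isobaric step: V₃/V₂ = T₃/T₂ = 464/228.1.
V₃/V₁ = (V₂/V₁)(V₃/V₂) = 9.88 × (464/228.1) = 20.1.

V₃/V₁ ≈ 20.1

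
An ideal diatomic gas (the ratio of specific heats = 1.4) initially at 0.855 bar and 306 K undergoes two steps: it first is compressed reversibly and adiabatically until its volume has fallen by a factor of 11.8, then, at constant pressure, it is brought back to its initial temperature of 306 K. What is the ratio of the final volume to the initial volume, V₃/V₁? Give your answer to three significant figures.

V₃/V₁ ≈ 0.0316

Adiabatic step: V₂/V₁ = 0.08475; T₂ = T₁·11.8^(0.4) = 821.2 K.
Isobaric step: V₃/V₂ = T₃/T₂ = 306/821.2.
V₃/V₁ = (V₂/V₁)(V₃/V₂) = 0.08475 × (306/821.2) = 0.03158.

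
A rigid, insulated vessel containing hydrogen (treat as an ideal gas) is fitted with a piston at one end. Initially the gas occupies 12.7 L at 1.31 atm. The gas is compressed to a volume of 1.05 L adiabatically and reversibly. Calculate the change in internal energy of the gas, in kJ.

ΔU ≈ 7.21 kJ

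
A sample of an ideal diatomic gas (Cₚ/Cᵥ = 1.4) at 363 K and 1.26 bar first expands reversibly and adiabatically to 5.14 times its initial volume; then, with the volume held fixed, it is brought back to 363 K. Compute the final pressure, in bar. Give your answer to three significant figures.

P₃ ≈ 0.245 bar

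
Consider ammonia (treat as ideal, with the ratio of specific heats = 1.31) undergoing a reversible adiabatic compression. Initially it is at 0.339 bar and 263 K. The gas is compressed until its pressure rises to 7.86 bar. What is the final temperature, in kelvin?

Along an adiabat T P^((1−γ)/γ) is constant, so T₂ = T₁ (P₂/P₁)^((γ−1)/γ).
T₂ = 263 × (7.86/0.339)^(0.237) = 553.4 K.

T₂ ≈ 553 K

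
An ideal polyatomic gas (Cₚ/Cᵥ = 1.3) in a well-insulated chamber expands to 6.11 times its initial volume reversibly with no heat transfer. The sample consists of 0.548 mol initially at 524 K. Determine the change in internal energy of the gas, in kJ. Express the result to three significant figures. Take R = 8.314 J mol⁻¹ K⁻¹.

ΔU ≈ -3.33 kJ

Adiabatic: T₁V₁^(γ−1) = T₂V₂^(γ−1) ⇒ T₂ = T₁ (V₁/V₂)^(γ−1).
T₂ = 524 × (1/6.11)^(0.3) = 304.5 K.
Q = 0, so ΔU = W_on_gas = nCᵥΔT with Cᵥ = R/(γ−1) = 27.71 J/(mol·K).
ΔU = 0.548 × 27.71 × (304.5 − 524) = -3334 J.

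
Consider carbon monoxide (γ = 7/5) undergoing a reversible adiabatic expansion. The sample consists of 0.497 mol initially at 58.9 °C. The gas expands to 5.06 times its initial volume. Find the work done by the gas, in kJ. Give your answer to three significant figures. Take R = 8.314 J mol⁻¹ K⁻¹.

W ≈ 1.64 kJ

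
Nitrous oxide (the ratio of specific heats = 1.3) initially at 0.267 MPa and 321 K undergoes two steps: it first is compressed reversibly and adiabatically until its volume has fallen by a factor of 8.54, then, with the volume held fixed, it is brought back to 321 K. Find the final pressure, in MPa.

P₃ ≈ 2.28 MPa

Adiabatic step (PV^γ = const): P₂ = 0.267×8.54^(1.3) = 4.339 MPa; T₂ = 321×8.54^(0.3) = 610.9 K.
Isochoric: P₃ = P₂(T₃/T₂) = 4.339 × (321/610.9) = 2.28 MPa.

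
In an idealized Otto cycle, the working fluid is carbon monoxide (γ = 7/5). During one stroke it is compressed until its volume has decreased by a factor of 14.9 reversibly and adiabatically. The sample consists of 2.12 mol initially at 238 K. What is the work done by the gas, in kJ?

Adiabatic: T₁V₁^(γ−1) = T₂V₂^(γ−1) ⇒ T₂ = T₁ (V₁/V₂)^(γ−1).
T₂ = 238 × 14.9^(2/5) = 701.2 K.
Q = 0, so ΔU = W_on_gas = nCᵥΔT with Cᵥ = R/(γ−1) = 20.79 J/(mol·K).
ΔU = 2.12 × 20.79 × (701.2 − 238) = 20410 J.
Work done by the gas = −ΔU = -20410 J.

W ≈ -20.4 kJ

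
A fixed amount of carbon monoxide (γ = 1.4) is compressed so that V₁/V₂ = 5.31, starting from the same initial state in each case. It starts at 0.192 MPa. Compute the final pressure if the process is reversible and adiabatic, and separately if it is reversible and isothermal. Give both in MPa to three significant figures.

Isothermal: P₂ = P₁(V₁/V₂) = 0.192×5.31 = 1.02 MPa.
Adiabatic: P₂ = P₁(V₁/V₂)^γ = 0.192×5.31^(1.4) = 1.988 MPa.

adiabatic: 1.99 MPa; isothermal: 1.02 MPa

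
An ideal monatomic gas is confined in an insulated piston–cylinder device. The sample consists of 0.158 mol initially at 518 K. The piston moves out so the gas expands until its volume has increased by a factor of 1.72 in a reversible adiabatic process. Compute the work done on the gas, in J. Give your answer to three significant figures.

Adiabatic: T₁V₁^(γ−1) = T₂V₂^(γ−1) ⇒ T₂ = T₁ (V₁/V₂)^(γ−1).
γ = 5/3 for a monatomic ideal gas, so γ−1 = 2/3.
T₂ = 518 × (1/1.72)^(2/3) = 360.8 K.
Q = 0, so ΔU = W_on_gas = nCᵥΔT with Cᵥ = R/(γ−1) = 12.47 J/(mol·K).
ΔU = 0.158 × 12.47 × (360.8 − 518) = -309.7 J.

W ≈ -310 J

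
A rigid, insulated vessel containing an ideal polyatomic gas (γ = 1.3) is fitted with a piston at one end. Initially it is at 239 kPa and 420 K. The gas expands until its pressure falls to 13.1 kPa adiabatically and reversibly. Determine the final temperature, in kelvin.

T₂ ≈ 215 K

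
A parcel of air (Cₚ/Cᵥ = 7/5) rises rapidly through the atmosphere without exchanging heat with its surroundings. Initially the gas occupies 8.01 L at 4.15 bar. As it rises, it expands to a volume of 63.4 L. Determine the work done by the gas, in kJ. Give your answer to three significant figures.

P₂ = P₁(V₁/V₂)^γ = 4.15×(8.01/63.4)^(7/5) = 0.2292 bar.
For a reversible adiabat, W_by_gas = (P₁V₁ − P₂V₂)/(γ−1).
W_by = (415000×0.00801 − 22920×0.0634) / (2/5) = 4678 J.

W ≈ 4.68 kJ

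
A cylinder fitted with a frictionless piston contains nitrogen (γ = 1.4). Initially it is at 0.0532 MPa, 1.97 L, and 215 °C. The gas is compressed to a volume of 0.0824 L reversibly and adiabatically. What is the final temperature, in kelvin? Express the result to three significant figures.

T₂ ≈ 1740 K

Adiabatic: T₁V₁^(γ−1) = T₂V₂^(γ−1) ⇒ T₂ = T₁ (V₁/V₂)^(γ−1).
T₁ = 215 °C = 488.1 K.
T₂ = 488.1 × (1.97/0.0824)^(0.4) = 1738 K.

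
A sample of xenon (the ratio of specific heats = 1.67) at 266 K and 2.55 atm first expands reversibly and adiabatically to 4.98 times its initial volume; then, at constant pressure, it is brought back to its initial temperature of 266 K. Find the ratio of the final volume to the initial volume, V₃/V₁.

Adiabatic step: V₂/V₁ = 4.98; T₂ = T₁·(1/4.98)^(0.67) = 90.73 K.
Isobaric step: V₃/V₂ = T₃/T₂ = 266/90.73.
V₃/V₁ = (V₂/V₁)(V₃/V₂) = 4.98 × (266/90.73) = 14.6.

V₃/V₁ ≈ 14.6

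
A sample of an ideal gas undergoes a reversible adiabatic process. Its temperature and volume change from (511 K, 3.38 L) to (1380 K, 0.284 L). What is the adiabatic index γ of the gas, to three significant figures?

TV^(γ−1) = const ⇒ γ − 1 = ln(T₂/T₁) / ln(V₁/V₂).
γ = 1 + ln(1380/511) / ln(3.38/0.284) = 1.401.

γ ≈ 1.40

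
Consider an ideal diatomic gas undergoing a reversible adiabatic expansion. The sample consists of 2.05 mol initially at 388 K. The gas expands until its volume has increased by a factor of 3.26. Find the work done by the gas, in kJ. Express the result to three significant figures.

W ≈ 6.23 kJ

Adiabatic: T₁V₁^(γ−1) = T₂V₂^(γ−1) ⇒ T₂ = T₁ (V₁/V₂)^(γ−1).
γ = 7/5 for a diatomic ideal gas, so γ−1 = 2/5.
T₂ = 388 × (1/3.26)^(2/5) = 241.8 K.
Q = 0, so ΔU = W_on_gas = nCᵥΔT with Cᵥ = R/(γ−1) = 20.79 J/(mol·K).
ΔU = 2.05 × 20.79 × (241.8 − 388) = -6227 J.
Work done by the gas = −ΔU = 6227 J.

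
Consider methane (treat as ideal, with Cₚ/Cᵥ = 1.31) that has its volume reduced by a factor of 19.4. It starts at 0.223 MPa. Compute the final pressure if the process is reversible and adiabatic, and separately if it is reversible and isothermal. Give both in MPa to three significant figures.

adiabatic: 10.8 MPa; isothermal: 4.33 MPa

Isothermal: P₂ = P₁(V₁/V₂) = 0.223×19.4 = 4.326 MPa.
Adiabatic: P₂ = P₁(V₁/V₂)^γ = 0.223×19.4^(1.31) = 10.85 MPa.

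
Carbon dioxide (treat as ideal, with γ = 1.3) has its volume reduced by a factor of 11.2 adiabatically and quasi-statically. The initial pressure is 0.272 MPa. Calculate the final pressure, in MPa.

P₂ ≈ 6.29 MPa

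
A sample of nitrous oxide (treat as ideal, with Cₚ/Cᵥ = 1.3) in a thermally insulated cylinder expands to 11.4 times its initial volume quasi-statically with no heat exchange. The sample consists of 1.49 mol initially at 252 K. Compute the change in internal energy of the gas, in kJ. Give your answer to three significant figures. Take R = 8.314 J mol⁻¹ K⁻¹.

ΔU ≈ -5.39 kJ

Adiabatic: T₁V₁^(γ−1) = T₂V₂^(γ−1) ⇒ T₂ = T₁ (V₁/V₂)^(γ−1).
T₂ = 252 × (1/11.4)^(0.3) = 121.4 K.
Q = 0, so ΔU = W_on_gas = nCᵥΔT with Cᵥ = R/(γ−1) = 27.71 J/(mol·K).
ΔU = 1.49 × 27.71 × (121.4 − 252) = -5392 J.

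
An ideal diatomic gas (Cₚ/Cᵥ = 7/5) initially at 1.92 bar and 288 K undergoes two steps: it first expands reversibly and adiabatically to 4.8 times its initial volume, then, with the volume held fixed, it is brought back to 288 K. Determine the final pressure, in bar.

Adiabatic step (PV^γ = const): P₂ = 1.92×(1/4.8)^(7/5) = 0.2136 bar; T₂ = 288×(1/4.8)^(2/5) = 153.8 K.
Isochoric: P₃ = P₂(T₃/T₂) = 0.2136 × (288/153.8) = 0.4 bar.

P₃ ≈ 0.400 bar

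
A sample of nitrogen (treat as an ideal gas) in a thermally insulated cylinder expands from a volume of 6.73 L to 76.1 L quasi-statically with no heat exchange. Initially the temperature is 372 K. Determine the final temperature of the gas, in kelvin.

T₂ ≈ 141 K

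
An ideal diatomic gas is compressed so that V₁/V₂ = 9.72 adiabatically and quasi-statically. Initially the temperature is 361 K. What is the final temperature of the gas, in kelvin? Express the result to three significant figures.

T₂ ≈ 897 K

For a reversible adiabat TV^(γ−1) is constant, so T₂ = T₁ (V₁/V₂)^(γ−1).
For a diatomic ideal gas γ = 7/5, so γ−1 = 2/5.
T₂ = 361 × 9.72^(2/5) = 896.5 K.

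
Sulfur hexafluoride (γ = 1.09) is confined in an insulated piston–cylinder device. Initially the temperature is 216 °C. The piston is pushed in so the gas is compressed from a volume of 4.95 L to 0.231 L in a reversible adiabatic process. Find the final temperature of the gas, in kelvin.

Adiabatic: T₁V₁^(γ−1) = T₂V₂^(γ−1) ⇒ T₂ = T₁ (V₁/V₂)^(γ−1).
T₁ = 216 °C = 489.1 K.
T₂ = 489.1 × (4.95/0.231)^(0.09) = 644.5 K.

T₂ ≈ 645 K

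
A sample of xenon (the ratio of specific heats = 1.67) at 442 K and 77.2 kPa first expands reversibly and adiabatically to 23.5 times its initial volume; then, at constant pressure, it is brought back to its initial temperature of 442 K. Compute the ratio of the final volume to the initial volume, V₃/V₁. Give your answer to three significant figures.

V₃/V₁ ≈ 195

Adiabatic step: V₂/V₁ = 23.5; T₂ = T₁·(1/23.5)^(0.67) = 53.31 K.
Isobaric step: V₃/V₂ = T₃/T₂ = 442/53.31.
V₃/V₁ = (V₂/V₁)(V₃/V₂) = 23.5 × (442/53.31) = 194.8.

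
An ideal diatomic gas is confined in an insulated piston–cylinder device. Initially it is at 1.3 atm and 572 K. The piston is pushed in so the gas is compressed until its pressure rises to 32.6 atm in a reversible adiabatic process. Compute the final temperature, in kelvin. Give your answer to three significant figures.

T₂ ≈ 1440 K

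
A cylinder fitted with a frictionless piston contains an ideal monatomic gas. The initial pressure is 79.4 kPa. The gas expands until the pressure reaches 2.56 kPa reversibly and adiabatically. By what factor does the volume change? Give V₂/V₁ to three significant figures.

V₂/V₁ ≈ 7.85

From PV^γ = const, V₂/V₁ = (P₁/P₂)^(1/γ).
For a monatomic ideal gas γ = 5/3.
V₂/V₁ = (79.4/2.56)^(3/5) = 7.851.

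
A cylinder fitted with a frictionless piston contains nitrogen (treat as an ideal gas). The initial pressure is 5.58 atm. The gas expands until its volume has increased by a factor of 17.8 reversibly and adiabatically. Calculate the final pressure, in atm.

Since PV^γ is constant along a reversible adiabat, P₂ = P₁ (V₁/V₂)^γ.
For a diatomic ideal gas γ = 7/5.
P₂ = 5.58 × (1/17.8)^(7/5) = 0.09909 atm.

P₂ ≈ 0.0991 atm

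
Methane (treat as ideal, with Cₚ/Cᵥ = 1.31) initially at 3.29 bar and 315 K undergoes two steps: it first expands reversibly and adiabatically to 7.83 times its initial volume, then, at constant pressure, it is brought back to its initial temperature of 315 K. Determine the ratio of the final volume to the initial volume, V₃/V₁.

V₃/V₁ ≈ 14.8

Adiabatic step: V₂/V₁ = 7.83; T₂ = T₁·(1/7.83)^(0.31) = 166.4 K.
Isobaric step: V₃/V₂ = T₃/T₂ = 315/166.4.
V₃/V₁ = (V₂/V₁)(V₃/V₂) = 7.83 × (315/166.4) = 14.82.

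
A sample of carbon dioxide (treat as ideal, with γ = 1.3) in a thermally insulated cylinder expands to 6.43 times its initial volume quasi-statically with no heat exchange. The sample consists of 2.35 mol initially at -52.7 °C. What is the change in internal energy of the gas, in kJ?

ΔU ≈ -6.14 kJ

For a reversible adiabat TV^(γ−1) is constant, so T₂ = T₁ (V₁/V₂)^(γ−1).
T₁ = -52.7 °C = 220.4 K.
T₂ = 220.4 × (1/6.43)^(0.3) = 126.1 K.
Q = 0, so ΔU = W_on_gas = nCᵥΔT with Cᵥ = R/(γ−1) = 27.71 J/(mol·K).
ΔU = 2.35 × 27.71 × (126.1 − 220.4) = -6142 J.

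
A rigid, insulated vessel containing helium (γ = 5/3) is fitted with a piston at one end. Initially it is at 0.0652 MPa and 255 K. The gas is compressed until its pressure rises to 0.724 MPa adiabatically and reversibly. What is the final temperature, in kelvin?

Adiabatic: T₂/T₁ = (P₂/P₁)^((γ−1)/γ).
T₂ = 255 × (0.724/0.0652)^(2/5) = 667.9 K.

T₂ ≈ 668 K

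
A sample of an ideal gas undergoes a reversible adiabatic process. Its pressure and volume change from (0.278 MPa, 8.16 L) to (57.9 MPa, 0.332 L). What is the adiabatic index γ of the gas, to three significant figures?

PV^γ = const ⇒ γ = ln(P₂/P₁) / ln(V₁/V₂).
γ = ln(57.9/0.278) / ln(8.16/0.332) = 1.667.

γ ≈ 1.67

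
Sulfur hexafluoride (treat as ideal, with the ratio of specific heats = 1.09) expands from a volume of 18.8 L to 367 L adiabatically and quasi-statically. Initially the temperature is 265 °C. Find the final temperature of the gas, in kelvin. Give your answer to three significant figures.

T₂ ≈ 412 K

For a reversible adiabat TV^(γ−1) is constant, so T₂ = T₁ (V₁/V₂)^(γ−1).
T₁ = 265 °C = 538.1 K.
T₂ = 538.1 × (18.8/367)^(0.09) = 411.9 K.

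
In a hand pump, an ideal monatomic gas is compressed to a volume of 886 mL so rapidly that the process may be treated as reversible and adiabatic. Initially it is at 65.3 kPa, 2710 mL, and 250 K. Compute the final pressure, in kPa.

Since PV^γ is constant along a reversible adiabat, P₂ = P₁ (V₁/V₂)^γ.
γ = 5/3 for a monatomic ideal gas.
P₂ = 65.3 × (2710/886)^(5/3) = 420.9 kPa.

P₂ ≈ 421 kPa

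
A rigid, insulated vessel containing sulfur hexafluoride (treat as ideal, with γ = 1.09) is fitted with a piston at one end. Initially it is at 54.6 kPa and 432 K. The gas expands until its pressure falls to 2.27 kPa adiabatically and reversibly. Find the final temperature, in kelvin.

Along an adiabat T P^((1−γ)/γ) is constant, so T₂ = T₁ (P₂/P₁)^((γ−1)/γ).
T₂ = 432 × (2.27/54.6)^(0.0826) = 332.2 K.

T₂ ≈ 332 K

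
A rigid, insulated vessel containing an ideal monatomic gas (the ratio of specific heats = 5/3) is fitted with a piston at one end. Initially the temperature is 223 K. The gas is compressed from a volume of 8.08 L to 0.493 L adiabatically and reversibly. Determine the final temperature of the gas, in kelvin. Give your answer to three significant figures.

T₂ ≈ 1440 K

For a reversible adiabat TV^(γ−1) is constant, so T₂ = T₁ (V₁/V₂)^(γ−1).
T₂ = 223 × (8.08/0.493)^(2/3) = 1439 K.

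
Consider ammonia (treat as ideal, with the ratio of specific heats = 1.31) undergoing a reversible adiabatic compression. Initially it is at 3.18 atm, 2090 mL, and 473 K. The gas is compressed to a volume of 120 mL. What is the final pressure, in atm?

P₂ ≈ 134 atm

Adiabatic: P₁V₁^γ = P₂V₂^γ ⇒ P₂ = P₁ (V₁/V₂)^γ.
P₂ = 3.18 × (2090/120)^(1.31) = 134.3 atm.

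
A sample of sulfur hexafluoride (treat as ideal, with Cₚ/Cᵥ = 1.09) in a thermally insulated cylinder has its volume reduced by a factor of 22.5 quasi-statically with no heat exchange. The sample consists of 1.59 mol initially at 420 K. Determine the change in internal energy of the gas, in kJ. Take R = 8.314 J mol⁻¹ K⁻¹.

ΔU ≈ 20.0 kJ

Adiabatic: T₁V₁^(γ−1) = T₂V₂^(γ−1) ⇒ T₂ = T₁ (V₁/V₂)^(γ−1).
T₂ = 420 × 22.5^(0.09) = 555.8 K.
Q = 0, so ΔU = W_on_gas = nCᵥΔT with Cᵥ = R/(γ−1) = 92.38 J/(mol·K).
ΔU = 1.59 × 92.38 × (555.8 − 420) = 19950 J.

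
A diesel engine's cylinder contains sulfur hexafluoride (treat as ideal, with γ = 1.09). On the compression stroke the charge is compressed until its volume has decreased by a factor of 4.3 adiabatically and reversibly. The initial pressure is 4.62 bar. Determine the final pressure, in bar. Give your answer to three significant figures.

P₂ ≈ 22.7 bar

Adiabatic: P₁V₁^γ = P₂V₂^γ ⇒ P₂ = P₁ (V₁/V₂)^γ.
P₂ = 4.62 × 4.3^(1.09) = 22.65 bar.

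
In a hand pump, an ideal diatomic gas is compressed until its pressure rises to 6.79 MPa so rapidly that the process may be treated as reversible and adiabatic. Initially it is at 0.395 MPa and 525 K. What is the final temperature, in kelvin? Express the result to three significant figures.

Along an adiabat T P^((1−γ)/γ) is constant, so T₂ = T₁ (P₂/P₁)^((γ−1)/γ).
For a diatomic ideal gas γ = 7/5, so (γ−1)/γ = 2/7.
T₂ = 525 × (6.79/0.395)^(2/7) = 1183 K.

T₂ ≈ 1180 K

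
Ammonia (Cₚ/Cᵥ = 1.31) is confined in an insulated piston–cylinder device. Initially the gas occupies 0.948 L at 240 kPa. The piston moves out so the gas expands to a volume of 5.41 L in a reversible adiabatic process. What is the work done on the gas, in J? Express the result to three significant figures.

W ≈ -306 J

P₂ = P₁(V₁/V₂)^γ = 240×(0.948/5.41)^(1.31) = 24.51 kPa.
For a reversible adiabat, W_by_gas = (P₁V₁ − P₂V₂)/(γ−1).
W_by = (240000×0.000948 − 24510×0.00541) / (0.31) = 306.2 J.
W_on_gas = −W_by = -306.2 J.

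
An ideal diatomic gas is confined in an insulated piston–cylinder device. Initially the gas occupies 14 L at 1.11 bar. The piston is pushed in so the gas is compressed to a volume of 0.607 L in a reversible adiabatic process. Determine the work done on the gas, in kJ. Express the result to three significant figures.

W ≈ 9.75 kJ

γ = 7/5 for a diatomic ideal gas.
P₂ = P₁(V₁/V₂)^γ = 1.11×(14/0.607)^(7/5) = 89.83 bar.
For a reversible adiabat, W_by_gas = (P₁V₁ − P₂V₂)/(γ−1).
W_by = (111000×0.014 − 8.983×10^6×0.000607) / (2/5) = -9747 J.
W_on_gas = −W_by = 9747 J.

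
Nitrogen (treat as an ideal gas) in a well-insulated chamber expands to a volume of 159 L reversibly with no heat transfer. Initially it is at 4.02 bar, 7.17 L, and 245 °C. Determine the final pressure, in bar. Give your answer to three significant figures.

P₂ ≈ 0.0525 bar

Since PV^γ is constant along a reversible adiabat, P₂ = P₁ (V₁/V₂)^γ.
γ = 7/5 for a diatomic ideal gas.
P₂ = 4.02 × (7.17/159)^(7/5) = 0.05248 bar.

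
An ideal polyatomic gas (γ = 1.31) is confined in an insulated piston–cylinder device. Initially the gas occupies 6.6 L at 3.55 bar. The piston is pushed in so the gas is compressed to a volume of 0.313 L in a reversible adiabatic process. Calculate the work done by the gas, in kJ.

P₂ = P₁(V₁/V₂)^γ = 3.55×(6.6/0.313)^(1.31) = 192.6 bar.
For a reversible adiabat, W_by_gas = (P₁V₁ − P₂V₂)/(γ−1).
W_by = (355000×0.0066 − 1.926×10^7×0.000313) / (0.31) = -11890 J.

W ≈ -11.9 kJ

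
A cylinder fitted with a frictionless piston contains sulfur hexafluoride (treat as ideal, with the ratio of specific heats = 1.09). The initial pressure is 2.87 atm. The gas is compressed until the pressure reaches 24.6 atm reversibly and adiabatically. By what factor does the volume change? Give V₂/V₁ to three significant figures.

From PV^γ = const, V₂/V₁ = (P₁/P₂)^(1/γ).
V₂/V₁ = (2.87/24.6)^(0.917) = 0.1393.

V₂/V₁ ≈ 0.139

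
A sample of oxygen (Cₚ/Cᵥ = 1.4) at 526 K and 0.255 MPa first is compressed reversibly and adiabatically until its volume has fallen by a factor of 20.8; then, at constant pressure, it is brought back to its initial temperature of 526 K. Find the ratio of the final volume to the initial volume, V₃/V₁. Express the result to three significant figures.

Adiabatic step: V₂/V₁ = 0.04808; T₂ = T₁·20.8^(0.4) = 1771 K.
Isobaric step: V₃/V₂ = T₃/T₂ = 526/1771.
V₃/V₁ = (V₂/V₁)(V₃/V₂) = 0.04808 × (526/1771) = 0.01428.

V₃/V₁ ≈ 0.0143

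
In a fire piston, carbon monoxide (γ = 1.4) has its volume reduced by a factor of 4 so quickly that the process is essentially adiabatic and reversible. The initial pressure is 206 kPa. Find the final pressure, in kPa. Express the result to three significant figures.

P₂ ≈ 1430 kPa

Since PV^γ is constant along a reversible adiabat, P₂ = P₁ (V₁/V₂)^γ.
P₂ = 206 × 4^(1.4) = 1435 kPa.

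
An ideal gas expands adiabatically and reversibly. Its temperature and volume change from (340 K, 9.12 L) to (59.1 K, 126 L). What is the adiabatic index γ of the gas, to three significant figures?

γ ≈ 1.67

TV^(γ−1) = const ⇒ γ − 1 = ln(T₂/T₁) / ln(V₁/V₂).
γ = 1 + ln(59.1/340) / ln(9.12/126) = 1.666.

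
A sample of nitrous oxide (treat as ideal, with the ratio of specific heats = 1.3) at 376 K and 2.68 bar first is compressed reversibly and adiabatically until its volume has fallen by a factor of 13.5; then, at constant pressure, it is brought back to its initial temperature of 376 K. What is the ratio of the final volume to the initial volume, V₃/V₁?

Adiabatic step: V₂/V₁ = 0.07407; T₂ = T₁·13.5^(0.3) = 820.9 K.
Isobaric step: V₃/V₂ = T₃/T₂ = 376/820.9.
V₃/V₁ = (V₂/V₁)(V₃/V₂) = 0.07407 × (376/820.9) = 0.03393.

V₃/V₁ ≈ 0.0339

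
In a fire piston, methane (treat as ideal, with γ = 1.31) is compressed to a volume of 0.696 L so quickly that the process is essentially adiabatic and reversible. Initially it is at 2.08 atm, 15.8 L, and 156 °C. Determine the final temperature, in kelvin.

Adiabatic: T₁V₁^(γ−1) = T₂V₂^(γ−1) ⇒ T₂ = T₁ (V₁/V₂)^(γ−1).
T₁ = 156 °C = 429.1 K.
T₂ = 429.1 × (15.8/0.696)^(0.31) = 1130 K.

T₂ ≈ 1130 K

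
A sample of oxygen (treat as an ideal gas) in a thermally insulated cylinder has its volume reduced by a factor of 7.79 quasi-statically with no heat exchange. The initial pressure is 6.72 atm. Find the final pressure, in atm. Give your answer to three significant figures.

Adiabatic: P₁V₁^γ = P₂V₂^γ ⇒ P₂ = P₁ (V₁/V₂)^γ.
For a diatomic ideal gas γ = 7/5.
P₂ = 6.72 × 7.79^(7/5) = 119 atm.

P₂ ≈ 119 atm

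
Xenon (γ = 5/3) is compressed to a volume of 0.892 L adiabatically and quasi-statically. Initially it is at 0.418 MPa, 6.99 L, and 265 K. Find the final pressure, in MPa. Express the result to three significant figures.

Since PV^γ is constant along a reversible adiabat, P₂ = P₁ (V₁/V₂)^γ.
P₂ = 0.418 × (6.99/0.892)^(5/3) = 12.92 MPa.

P₂ ≈ 12.9 MPa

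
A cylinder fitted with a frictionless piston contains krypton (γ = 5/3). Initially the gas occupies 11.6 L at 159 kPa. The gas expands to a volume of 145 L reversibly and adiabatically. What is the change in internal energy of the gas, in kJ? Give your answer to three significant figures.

P₂ = P₁(V₁/V₂)^γ = 159×(11.6/145)^(5/3) = 2.362 kPa.
For a reversible adiabat, W_by_gas = (P₁V₁ − P₂V₂)/(γ−1).
W_by = (159000×0.0116 − 2362×0.145) / (2/3) = 2253 J.
Q = 0 ⇒ ΔU = −W_by = -2253 J.

ΔU ≈ -2.25 kJ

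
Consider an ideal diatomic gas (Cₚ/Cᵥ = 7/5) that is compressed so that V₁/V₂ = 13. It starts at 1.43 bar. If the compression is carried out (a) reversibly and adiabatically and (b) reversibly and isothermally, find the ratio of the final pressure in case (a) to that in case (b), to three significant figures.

P_adiabatic / P_isothermal ≈ 2.79

Isothermal: P_b = P₁(V₁/V₂) = 1.43×13.
Adiabatic: P_a = P₁(V₁/V₂)^γ = 1.43×13^(7/5).
P_a/P_b = (V₁/V₂)^(γ−1) = 13^(2/5) = 2.79.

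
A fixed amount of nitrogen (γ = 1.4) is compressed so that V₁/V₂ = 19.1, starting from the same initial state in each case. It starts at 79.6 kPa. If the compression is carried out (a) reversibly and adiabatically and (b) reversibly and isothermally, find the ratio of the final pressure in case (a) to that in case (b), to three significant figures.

Isothermal: P_b = P₁(V₁/V₂) = 79.6×19.1.
Adiabatic: P_a = P₁(V₁/V₂)^γ = 79.6×19.1^(1.4).
P_a/P_b = (V₁/V₂)^(γ−1) = 19.1^(0.4) = 3.254.

P_adiabatic / P_isothermal ≈ 3.25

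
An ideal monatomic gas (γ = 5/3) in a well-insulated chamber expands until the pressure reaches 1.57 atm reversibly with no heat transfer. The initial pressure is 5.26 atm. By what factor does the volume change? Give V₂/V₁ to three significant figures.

V₂/V₁ ≈ 2.07

From PV^γ = const, V₂/V₁ = (P₁/P₂)^(1/γ).
V₂/V₁ = (5.26/1.57)^(3/5) = 2.066.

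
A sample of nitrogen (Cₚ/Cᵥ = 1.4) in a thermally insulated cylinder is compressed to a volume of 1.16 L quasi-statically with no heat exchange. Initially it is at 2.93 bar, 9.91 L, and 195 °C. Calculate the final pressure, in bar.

Adiabatic: P₁V₁^γ = P₂V₂^γ ⇒ P₂ = P₁ (V₁/V₂)^γ.
P₂ = 2.93 × (9.91/1.16)^(1.4) = 59.04 bar.

P₂ ≈ 59.0 bar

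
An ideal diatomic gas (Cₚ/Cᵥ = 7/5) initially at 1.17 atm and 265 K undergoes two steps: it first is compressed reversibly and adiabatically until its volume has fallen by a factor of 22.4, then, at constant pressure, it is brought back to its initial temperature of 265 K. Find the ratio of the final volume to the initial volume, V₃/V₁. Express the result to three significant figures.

V₃/V₁ ≈ 0.0129

Adiabatic step: V₂/V₁ = 0.04464; T₂ = T₁·22.4^(2/5) = 919.1 K.
Isobaric step: V₃/V₂ = T₃/T₂ = 265/919.1.
V₃/V₁ = (V₂/V₁)(V₃/V₂) = 0.04464 × (265/919.1) = 0.01287.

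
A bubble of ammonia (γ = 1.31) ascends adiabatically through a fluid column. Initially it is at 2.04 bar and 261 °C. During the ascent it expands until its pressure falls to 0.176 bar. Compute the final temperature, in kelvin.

Along an adiabat T P^((1−γ)/γ) is constant, so T₂ = T₁ (P₂/P₁)^((γ−1)/γ).
T₁ = 261 °C = 534.1 K.
T₂ = 534.1 × (0.176/2.04)^(0.237) = 299.1 K.

T₂ ≈ 299 K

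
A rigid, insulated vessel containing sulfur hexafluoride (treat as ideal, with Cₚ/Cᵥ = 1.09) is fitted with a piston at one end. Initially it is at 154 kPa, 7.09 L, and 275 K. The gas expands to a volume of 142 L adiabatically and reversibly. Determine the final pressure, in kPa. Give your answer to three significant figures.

P₂ ≈ 5.87 kPa

Since PV^γ is constant along a reversible adiabat, P₂ = P₁ (V₁/V₂)^γ.
P₂ = 154 × (7.09/142)^(1.09) = 5.871 kPa.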